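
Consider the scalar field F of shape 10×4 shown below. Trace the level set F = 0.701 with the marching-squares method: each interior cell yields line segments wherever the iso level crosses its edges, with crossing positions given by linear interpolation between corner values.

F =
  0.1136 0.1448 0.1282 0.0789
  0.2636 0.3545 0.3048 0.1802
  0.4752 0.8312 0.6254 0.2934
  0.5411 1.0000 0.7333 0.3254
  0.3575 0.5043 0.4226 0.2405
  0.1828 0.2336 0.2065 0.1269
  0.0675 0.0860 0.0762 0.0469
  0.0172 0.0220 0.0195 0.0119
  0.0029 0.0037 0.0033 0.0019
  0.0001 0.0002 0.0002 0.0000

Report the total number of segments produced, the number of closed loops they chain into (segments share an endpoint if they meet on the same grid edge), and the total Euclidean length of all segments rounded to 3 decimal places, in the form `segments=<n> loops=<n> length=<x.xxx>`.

cell (1,0): code 0100 → (1.727,1.000)–(2.000,0.634)
cell (1,1): code 1000 → (2.000,1.633)–(1.727,1.000)
cell (2,0): code 0110 → (2.000,0.634)–(3.000,0.348)
cell (2,1): code 1101 → (2.701,2.000)–(2.000,1.633)
cell (2,2): code 1000 → (3.000,2.079)–(2.701,2.000)
cell (3,0): code 0010 → (3.000,0.348)–(3.603,1.000)
cell (3,1): code 0011 → (3.603,1.000)–(3.104,2.000)
cell (3,2): code 0001 → (3.104,2.000)–(3.000,2.079)
total: 8 segments, chained into 1 closed loop(s), length Σ = 5.422627

segments=8 loops=1 length=5.423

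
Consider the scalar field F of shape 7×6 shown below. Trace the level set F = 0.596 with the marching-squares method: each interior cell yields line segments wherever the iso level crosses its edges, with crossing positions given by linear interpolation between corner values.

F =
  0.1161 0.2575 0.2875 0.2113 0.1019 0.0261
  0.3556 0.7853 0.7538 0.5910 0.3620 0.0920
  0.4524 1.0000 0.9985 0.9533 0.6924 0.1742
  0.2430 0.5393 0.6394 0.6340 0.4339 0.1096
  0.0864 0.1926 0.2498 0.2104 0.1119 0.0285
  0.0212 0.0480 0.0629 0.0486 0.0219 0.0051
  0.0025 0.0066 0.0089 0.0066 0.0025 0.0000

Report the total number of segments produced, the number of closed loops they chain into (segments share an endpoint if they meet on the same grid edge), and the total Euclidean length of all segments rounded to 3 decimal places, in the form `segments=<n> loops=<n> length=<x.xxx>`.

segments=14 loops=1 length=10.060

cell (0,0): code 0100 → (0.641,1.000)–(1.000,0.559)
cell (0,1): code 1100 → (0.662,2.000)–(0.641,1.000)
cell (0,2): code 1000 → (1.000,2.969)–(0.662,2.000)
cell (1,0): code 0110 → (1.000,0.559)–(2.000,0.262)
cell (1,2): code 1101 → (1.014,3.000)–(1.000,2.969)
cell (1,3): code 1100 → (1.708,4.000)–(1.014,3.000)
cell (1,4): code 1000 → (2.000,4.186)–(1.708,4.000)
cell (2,0): code 0010 → (2.000,0.262)–(2.877,1.000)
cell (2,1): code 0111 → (2.877,1.000)–(3.000,1.566)
cell (2,3): code 1011 → (3.000,3.190)–(2.373,4.000)
cell (2,4): code 0001 → (2.373,4.000)–(2.000,4.186)
cell (3,1): code 0010 → (3.000,1.566)–(3.111,2.000)
cell (3,2): code 0011 → (3.111,2.000)–(3.090,3.000)
cell (3,3): code 0001 → (3.090,3.000)–(3.000,3.190)
total: 14 segments, chained into 1 closed loop(s), length Σ = 10.060091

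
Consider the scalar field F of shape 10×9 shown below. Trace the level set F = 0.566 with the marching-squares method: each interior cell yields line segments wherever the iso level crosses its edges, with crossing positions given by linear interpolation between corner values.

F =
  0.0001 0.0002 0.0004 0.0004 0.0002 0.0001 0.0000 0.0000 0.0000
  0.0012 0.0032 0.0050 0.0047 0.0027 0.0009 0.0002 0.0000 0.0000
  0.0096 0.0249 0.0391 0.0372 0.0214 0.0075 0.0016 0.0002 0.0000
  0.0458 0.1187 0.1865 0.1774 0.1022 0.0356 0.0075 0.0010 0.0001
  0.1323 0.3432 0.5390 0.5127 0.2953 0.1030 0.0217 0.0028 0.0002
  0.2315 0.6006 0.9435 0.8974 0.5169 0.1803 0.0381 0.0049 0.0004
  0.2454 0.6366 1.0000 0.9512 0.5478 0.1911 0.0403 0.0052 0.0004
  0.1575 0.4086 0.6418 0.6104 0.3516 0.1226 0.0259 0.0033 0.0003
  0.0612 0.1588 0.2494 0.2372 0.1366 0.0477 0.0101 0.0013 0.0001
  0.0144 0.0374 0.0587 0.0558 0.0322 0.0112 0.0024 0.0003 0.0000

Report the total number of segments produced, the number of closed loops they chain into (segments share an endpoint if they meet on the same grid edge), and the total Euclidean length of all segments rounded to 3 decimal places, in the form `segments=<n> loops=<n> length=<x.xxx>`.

segments=12 loops=1 length=9.862

cell (4,0): code 0100 → (4.866,1.000)–(5.000,0.906)
cell (4,1): code 1100 → (4.067,2.000)–(4.866,1.000)
cell (4,2): code 1100 → (4.139,3.000)–(4.067,2.000)
cell (4,3): code 1000 → (5.000,3.871)–(4.139,3.000)
cell (5,0): code 0110 → (5.000,0.906)–(6.000,0.820)
cell (5,3): code 1001 → (6.000,3.955)–(5.000,3.871)
cell (6,0): code 0010 → (6.000,0.820)–(6.310,1.000)
cell (6,1): code 0111 → (6.310,1.000)–(7.000,1.675)
cell (6,3): code 1001 → (7.000,3.172)–(6.000,3.955)
cell (7,1): code 0010 → (7.000,1.675)–(7.193,2.000)
cell (7,2): code 0011 → (7.193,2.000)–(7.119,3.000)
cell (7,3): code 0001 → (7.119,3.000)–(7.000,3.172)
total: 12 segments, chained into 1 closed loop(s), length Σ = 9.862425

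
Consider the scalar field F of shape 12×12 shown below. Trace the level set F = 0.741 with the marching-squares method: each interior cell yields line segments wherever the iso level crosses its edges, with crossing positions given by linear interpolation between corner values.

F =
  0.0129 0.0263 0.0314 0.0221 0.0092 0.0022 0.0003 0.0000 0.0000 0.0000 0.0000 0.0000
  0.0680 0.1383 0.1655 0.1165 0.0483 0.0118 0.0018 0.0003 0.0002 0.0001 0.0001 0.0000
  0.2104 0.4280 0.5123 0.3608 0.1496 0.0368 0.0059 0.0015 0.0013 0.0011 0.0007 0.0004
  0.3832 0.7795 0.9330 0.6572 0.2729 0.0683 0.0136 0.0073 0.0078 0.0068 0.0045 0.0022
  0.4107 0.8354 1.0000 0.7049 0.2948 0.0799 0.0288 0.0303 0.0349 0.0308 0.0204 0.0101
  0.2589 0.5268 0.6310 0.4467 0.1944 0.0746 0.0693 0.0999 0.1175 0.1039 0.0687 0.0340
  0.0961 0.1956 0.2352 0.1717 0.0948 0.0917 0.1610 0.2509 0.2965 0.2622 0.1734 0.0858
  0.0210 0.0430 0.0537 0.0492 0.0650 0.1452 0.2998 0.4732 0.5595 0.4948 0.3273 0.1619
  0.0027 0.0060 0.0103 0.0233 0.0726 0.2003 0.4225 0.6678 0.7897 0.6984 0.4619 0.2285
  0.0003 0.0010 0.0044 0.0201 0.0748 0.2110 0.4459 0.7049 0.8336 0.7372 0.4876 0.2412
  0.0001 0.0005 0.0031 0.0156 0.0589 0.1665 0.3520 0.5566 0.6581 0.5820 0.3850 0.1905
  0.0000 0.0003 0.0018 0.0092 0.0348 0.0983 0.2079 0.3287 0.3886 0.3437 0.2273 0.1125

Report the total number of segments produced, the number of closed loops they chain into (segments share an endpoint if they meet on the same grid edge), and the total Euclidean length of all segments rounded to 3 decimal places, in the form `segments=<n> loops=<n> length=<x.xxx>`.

segments=14 loops=2 length=11.790

cell (2,0): code 0100 → (2.890,1.000)–(3.000,0.903)
cell (2,1): code 1100 → (2.544,2.000)–(2.890,1.000)
cell (2,2): code 1000 → (3.000,2.696)–(2.544,2.000)
cell (3,0): code 0110 → (3.000,0.903)–(4.000,0.778)
cell (3,2): code 1001 → (4.000,2.878)–(3.000,2.696)
cell (4,0): code 0010 → (4.000,0.778)–(4.306,1.000)
cell (4,1): code 0011 → (4.306,1.000)–(4.702,2.000)
cell (4,2): code 0001 → (4.702,2.000)–(4.000,2.878)
cell (7,7): code 0100 → (7.788,8.000)–(8.000,7.600)
cell (7,8): code 1000 → (8.000,8.533)–(7.788,8.000)
cell (8,7): code 0110 → (8.000,7.600)–(9.000,7.280)
cell (8,8): code 1001 → (9.000,8.961)–(8.000,8.533)
cell (9,7): code 0010 → (9.000,7.280)–(9.528,8.000)
cell (9,8): code 0001 → (9.528,8.000)–(9.000,8.961)
total: 14 segments, chained into 2 closed loop(s), length Σ = 11.790351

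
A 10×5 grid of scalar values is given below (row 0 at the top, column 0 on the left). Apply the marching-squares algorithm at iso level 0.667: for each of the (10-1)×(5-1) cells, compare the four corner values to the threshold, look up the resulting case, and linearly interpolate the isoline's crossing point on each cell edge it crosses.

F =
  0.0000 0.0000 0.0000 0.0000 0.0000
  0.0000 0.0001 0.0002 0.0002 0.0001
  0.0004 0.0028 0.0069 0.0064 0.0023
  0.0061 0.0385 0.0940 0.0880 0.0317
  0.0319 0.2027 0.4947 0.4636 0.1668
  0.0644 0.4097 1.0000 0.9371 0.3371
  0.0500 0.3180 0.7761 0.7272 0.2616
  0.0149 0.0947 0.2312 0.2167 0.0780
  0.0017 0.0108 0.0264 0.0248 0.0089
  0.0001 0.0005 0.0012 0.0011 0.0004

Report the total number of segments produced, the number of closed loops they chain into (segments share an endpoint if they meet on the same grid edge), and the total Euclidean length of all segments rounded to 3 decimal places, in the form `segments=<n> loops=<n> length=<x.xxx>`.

segments=8 loops=1 length=6.190

cell (4,1): code 0100 → (4.341,2.000)–(5.000,1.436)
cell (4,2): code 1100 → (4.430,3.000)–(4.341,2.000)
cell (4,3): code 1000 → (5.000,3.450)–(4.430,3.000)
cell (5,1): code 0110 → (5.000,1.436)–(6.000,1.762)
cell (5,3): code 1001 → (6.000,3.129)–(5.000,3.450)
cell (6,1): code 0010 → (6.000,1.762)–(6.200,2.000)
cell (6,2): code 0011 → (6.200,2.000)–(6.118,3.000)
cell (6,3): code 0001 → (6.118,3.000)–(6.000,3.129)
total: 8 segments, chained into 1 closed loop(s), length Σ = 6.189585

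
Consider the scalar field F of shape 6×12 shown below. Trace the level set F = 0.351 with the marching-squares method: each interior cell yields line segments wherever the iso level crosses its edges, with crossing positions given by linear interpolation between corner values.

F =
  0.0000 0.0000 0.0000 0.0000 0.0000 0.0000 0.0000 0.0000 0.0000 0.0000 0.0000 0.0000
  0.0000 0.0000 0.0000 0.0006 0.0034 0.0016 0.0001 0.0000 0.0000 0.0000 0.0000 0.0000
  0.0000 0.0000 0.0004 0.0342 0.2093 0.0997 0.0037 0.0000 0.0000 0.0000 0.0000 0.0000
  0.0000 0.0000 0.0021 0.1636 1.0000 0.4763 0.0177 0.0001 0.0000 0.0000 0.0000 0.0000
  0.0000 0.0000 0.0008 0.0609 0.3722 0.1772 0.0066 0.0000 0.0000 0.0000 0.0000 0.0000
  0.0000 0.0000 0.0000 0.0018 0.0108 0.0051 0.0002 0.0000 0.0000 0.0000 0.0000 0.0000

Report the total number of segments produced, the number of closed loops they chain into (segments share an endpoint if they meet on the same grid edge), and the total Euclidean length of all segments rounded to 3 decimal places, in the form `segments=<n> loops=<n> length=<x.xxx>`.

segments=8 loops=1 length=5.675

cell (2,3): code 0100 → (2.179,4.000)–(3.000,3.224)
cell (2,4): code 1100 → (2.667,5.000)–(2.179,4.000)
cell (2,5): code 1000 → (3.000,5.273)–(2.667,5.000)
cell (3,3): code 0110 → (3.000,3.224)–(4.000,3.932)
cell (3,4): code 1011 → (4.000,4.109)–(3.419,5.000)
cell (3,5): code 0001 → (3.419,5.000)–(3.000,5.273)
cell (4,3): code 0010 → (4.000,3.932)–(4.059,4.000)
cell (4,4): code 0001 → (4.059,4.000)–(4.000,4.109)
total: 8 segments, chained into 1 closed loop(s), length Σ = 5.675489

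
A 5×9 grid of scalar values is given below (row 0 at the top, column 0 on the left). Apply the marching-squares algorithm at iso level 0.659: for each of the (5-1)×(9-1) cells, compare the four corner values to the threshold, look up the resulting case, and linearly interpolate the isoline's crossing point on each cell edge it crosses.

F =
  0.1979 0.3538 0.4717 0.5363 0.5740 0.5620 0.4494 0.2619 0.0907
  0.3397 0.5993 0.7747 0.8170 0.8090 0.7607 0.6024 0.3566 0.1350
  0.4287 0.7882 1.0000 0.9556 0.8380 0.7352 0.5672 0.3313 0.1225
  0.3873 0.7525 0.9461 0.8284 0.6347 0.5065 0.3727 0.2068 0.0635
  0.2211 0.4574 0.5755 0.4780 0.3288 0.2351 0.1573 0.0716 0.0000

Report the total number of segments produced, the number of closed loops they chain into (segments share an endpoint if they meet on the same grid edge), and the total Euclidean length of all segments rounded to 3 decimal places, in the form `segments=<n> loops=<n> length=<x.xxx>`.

segments=16 loops=1 length=13.295

cell (0,1): code 0100 → (0.618,2.000)–(1.000,1.340)
cell (0,2): code 1100 → (0.437,3.000)–(0.618,2.000)
cell (0,3): code 1100 → (0.362,4.000)–(0.437,3.000)
cell (0,4): code 1100 → (0.488,5.000)–(0.362,4.000)
cell (0,5): code 1000 → (1.000,5.642)–(0.488,5.000)
cell (1,0): code 0100 → (1.316,1.000)–(2.000,0.641)
cell (1,1): code 1110 → (1.000,1.340)–(1.316,1.000)
cell (1,5): code 1001 → (2.000,5.454)–(1.000,5.642)
cell (2,0): code 0110 → (2.000,0.641)–(3.000,0.744)
cell (2,3): code 1011 → (3.000,3.875)–(2.880,4.000)
cell (2,4): code 0011 → (2.880,4.000)–(2.333,5.000)
cell (2,5): code 0001 → (2.333,5.000)–(2.000,5.454)
cell (3,0): code 0010 → (3.000,0.744)–(3.317,1.000)
cell (3,1): code 0011 → (3.317,1.000)–(3.775,2.000)
cell (3,2): code 0011 → (3.775,2.000)–(3.483,3.000)
cell (3,3): code 0001 → (3.483,3.000)–(3.000,3.875)
total: 16 segments, chained into 1 closed loop(s), length Σ = 13.294810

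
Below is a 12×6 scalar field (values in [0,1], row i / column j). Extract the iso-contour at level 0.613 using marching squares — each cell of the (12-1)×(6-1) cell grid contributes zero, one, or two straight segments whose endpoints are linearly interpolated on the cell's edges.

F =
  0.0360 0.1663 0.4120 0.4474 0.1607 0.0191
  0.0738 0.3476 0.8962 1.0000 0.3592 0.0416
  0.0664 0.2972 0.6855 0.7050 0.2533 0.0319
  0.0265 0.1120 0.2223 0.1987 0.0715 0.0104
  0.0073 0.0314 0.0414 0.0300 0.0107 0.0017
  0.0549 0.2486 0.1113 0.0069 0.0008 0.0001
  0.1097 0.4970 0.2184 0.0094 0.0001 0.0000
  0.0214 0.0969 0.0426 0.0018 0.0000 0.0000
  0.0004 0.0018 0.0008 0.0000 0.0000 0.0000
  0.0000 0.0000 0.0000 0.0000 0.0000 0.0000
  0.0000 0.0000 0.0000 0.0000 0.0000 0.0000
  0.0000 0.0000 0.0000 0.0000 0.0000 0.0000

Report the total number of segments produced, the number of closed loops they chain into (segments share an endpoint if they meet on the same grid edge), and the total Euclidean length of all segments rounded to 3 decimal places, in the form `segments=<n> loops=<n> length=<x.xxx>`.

segments=8 loops=1 length=6.358

cell (0,1): code 0100 → (0.415,2.000)–(1.000,1.484)
cell (0,2): code 1100 → (0.300,3.000)–(0.415,2.000)
cell (0,3): code 1000 → (1.000,3.604)–(0.300,3.000)
cell (1,1): code 0110 → (1.000,1.484)–(2.000,1.813)
cell (1,3): code 1001 → (2.000,3.204)–(1.000,3.604)
cell (2,1): code 0010 → (2.000,1.813)–(2.157,2.000)
cell (2,2): code 0011 → (2.157,2.000)–(2.182,3.000)
cell (2,3): code 0001 → (2.182,3.000)–(2.000,3.204)
total: 8 segments, chained into 1 closed loop(s), length Σ = 6.358443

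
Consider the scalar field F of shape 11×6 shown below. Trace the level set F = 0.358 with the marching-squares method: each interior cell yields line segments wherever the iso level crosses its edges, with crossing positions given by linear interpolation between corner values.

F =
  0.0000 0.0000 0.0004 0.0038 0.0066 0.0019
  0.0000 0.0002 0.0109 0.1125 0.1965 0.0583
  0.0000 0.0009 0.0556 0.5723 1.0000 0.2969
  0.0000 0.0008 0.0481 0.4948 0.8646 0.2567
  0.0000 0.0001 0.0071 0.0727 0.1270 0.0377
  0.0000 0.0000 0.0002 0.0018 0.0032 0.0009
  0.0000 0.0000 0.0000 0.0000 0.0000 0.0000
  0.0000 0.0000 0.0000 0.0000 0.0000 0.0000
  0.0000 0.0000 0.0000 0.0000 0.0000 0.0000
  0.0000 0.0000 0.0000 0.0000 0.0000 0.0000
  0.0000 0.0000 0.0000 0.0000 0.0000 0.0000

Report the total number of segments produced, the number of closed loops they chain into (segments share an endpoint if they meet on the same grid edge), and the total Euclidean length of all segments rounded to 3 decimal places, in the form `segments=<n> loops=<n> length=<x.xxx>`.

cell (1,2): code 0100 → (1.534,3.000)–(2.000,2.585)
cell (1,3): code 1100 → (1.201,4.000)–(1.534,3.000)
cell (1,4): code 1000 → (2.000,4.913)–(1.201,4.000)
cell (2,2): code 0110 → (2.000,2.585)–(3.000,2.694)
cell (2,4): code 1001 → (3.000,4.833)–(2.000,4.913)
cell (3,2): code 0010 → (3.000,2.694)–(3.324,3.000)
cell (3,3): code 0011 → (3.324,3.000)–(3.687,4.000)
cell (3,4): code 0001 → (3.687,4.000)–(3.000,4.833)
total: 8 segments, chained into 1 closed loop(s), length Σ = 7.489788

segments=8 loops=1 length=7.490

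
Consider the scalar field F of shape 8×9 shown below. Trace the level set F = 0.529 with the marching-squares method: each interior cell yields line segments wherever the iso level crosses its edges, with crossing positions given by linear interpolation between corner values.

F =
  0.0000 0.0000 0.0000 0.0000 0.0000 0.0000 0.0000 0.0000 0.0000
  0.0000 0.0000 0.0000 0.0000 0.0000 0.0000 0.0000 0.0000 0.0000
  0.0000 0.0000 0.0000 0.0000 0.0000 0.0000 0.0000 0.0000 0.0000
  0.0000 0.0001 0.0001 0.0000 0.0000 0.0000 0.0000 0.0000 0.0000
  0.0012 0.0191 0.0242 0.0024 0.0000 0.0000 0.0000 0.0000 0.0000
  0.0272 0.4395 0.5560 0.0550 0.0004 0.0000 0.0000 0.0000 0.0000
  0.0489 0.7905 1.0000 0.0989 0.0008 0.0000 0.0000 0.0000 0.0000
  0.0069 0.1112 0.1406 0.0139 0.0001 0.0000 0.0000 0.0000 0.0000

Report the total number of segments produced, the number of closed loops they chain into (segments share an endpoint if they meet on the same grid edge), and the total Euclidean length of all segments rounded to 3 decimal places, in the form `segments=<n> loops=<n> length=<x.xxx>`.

cell (4,1): code 0100 → (4.949,2.000)–(5.000,1.768)
cell (4,2): code 1000 → (5.000,2.054)–(4.949,2.000)
cell (5,0): code 0100 → (5.255,1.000)–(6.000,0.647)
cell (5,1): code 1110 → (5.000,1.768)–(5.255,1.000)
cell (5,2): code 1001 → (6.000,2.523)–(5.000,2.054)
cell (6,0): code 0010 → (6.000,0.647)–(6.385,1.000)
cell (6,1): code 0011 → (6.385,1.000)–(6.548,2.000)
cell (6,2): code 0001 → (6.548,2.000)–(6.000,2.523)
total: 8 segments, chained into 1 closed loop(s), length Σ = 5.342034

segments=8 loops=1 length=5.342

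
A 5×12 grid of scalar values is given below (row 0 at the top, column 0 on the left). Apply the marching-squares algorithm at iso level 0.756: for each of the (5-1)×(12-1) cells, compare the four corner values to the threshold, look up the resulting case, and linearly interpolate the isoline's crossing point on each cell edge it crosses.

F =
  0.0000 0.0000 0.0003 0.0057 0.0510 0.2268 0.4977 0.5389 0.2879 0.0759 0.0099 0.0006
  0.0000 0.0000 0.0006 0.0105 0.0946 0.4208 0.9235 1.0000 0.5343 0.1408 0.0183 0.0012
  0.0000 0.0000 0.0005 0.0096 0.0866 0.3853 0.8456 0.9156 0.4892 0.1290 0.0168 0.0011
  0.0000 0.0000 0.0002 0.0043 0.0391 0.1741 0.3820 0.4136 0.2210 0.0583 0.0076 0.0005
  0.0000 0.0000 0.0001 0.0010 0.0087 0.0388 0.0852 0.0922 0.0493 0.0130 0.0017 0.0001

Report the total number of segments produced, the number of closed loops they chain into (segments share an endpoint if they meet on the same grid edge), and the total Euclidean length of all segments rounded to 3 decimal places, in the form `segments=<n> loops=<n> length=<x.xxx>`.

segments=8 loops=1 length=6.063

cell (0,5): code 0100 → (0.607,6.000)–(1.000,5.667)
cell (0,6): code 1100 → (0.471,7.000)–(0.607,6.000)
cell (0,7): code 1000 → (1.000,7.524)–(0.471,7.000)
cell (1,5): code 0110 → (1.000,5.667)–(2.000,5.805)
cell (1,7): code 1001 → (2.000,7.374)–(1.000,7.524)
cell (2,5): code 0010 → (2.000,5.805)–(2.193,6.000)
cell (2,6): code 0011 → (2.193,6.000)–(2.318,7.000)
cell (2,7): code 0001 → (2.318,7.000)–(2.000,7.374)
total: 8 segments, chained into 1 closed loop(s), length Σ = 6.063207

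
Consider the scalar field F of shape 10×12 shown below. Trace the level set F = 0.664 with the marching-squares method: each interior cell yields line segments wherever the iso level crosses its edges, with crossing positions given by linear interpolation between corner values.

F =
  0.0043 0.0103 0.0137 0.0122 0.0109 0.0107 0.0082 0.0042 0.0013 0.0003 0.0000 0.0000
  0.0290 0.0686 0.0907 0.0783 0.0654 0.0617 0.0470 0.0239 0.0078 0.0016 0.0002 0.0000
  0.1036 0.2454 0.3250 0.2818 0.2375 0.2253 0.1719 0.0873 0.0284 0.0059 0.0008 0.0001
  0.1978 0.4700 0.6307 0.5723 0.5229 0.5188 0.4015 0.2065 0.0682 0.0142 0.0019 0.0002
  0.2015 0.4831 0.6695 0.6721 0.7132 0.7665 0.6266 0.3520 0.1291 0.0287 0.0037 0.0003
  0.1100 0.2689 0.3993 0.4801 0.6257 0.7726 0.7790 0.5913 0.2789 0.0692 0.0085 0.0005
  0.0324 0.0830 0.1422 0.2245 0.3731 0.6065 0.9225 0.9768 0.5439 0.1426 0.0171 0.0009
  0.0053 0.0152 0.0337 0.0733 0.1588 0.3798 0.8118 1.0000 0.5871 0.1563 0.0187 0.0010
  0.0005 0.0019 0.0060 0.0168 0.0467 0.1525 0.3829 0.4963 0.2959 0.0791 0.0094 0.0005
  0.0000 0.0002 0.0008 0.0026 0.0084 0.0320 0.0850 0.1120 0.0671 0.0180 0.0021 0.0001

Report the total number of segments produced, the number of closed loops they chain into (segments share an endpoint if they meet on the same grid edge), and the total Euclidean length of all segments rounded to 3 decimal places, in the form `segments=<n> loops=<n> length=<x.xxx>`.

segments=20 loops=1 length=15.619

cell (3,1): code 0100 → (3.858,2.000)–(4.000,1.970)
cell (3,2): code 1100 → (3.919,3.000)–(3.858,2.000)
cell (3,3): code 1100 → (3.741,4.000)–(3.919,3.000)
cell (3,4): code 1100 → (3.586,5.000)–(3.741,4.000)
cell (3,5): code 1000 → (4.000,5.733)–(3.586,5.000)
cell (4,1): code 0010 → (4.000,1.970)–(4.020,2.000)
cell (4,2): code 0011 → (4.020,2.000)–(4.042,3.000)
cell (4,3): code 0011 → (4.042,3.000)–(4.562,4.000)
cell (4,4): code 0111 → (4.562,4.000)–(5.000,4.261)
cell (4,5): code 1101 → (4.245,6.000)–(4.000,5.733)
cell (4,6): code 1000 → (5.000,6.613)–(4.245,6.000)
cell (5,4): code 0010 → (5.000,4.261)–(5.654,5.000)
cell (5,5): code 0111 → (5.654,5.000)–(6.000,5.182)
cell (5,6): code 1101 → (5.189,7.000)–(5.000,6.613)
cell (5,7): code 1000 → (6.000,7.723)–(5.189,7.000)
cell (6,5): code 0110 → (6.000,5.182)–(7.000,5.658)
cell (6,7): code 1001 → (7.000,7.814)–(6.000,7.723)
cell (7,5): code 0010 → (7.000,5.658)–(7.345,6.000)
cell (7,6): code 0011 → (7.345,6.000)–(7.667,7.000)
cell (7,7): code 0001 → (7.667,7.000)–(7.000,7.814)
total: 20 segments, chained into 1 closed loop(s), length Σ = 15.618742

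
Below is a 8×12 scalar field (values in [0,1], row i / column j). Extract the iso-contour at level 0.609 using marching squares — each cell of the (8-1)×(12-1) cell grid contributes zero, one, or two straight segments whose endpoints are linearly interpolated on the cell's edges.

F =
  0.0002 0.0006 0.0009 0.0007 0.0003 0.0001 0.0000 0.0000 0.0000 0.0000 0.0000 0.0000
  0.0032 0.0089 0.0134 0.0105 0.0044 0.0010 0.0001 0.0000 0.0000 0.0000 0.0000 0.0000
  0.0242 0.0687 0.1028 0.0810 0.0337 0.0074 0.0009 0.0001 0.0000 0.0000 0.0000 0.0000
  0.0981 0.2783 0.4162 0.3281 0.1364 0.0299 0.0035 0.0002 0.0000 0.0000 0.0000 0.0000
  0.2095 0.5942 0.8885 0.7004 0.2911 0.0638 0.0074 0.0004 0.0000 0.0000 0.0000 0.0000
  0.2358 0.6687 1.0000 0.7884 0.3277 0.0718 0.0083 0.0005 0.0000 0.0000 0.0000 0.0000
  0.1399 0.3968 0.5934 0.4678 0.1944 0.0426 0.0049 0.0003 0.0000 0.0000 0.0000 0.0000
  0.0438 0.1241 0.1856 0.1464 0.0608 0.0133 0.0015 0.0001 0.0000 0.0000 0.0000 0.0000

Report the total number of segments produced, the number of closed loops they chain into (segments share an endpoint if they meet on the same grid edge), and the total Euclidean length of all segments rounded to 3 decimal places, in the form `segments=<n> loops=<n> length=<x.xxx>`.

segments=10 loops=1 length=7.805

cell (3,1): code 0100 → (3.408,2.000)–(4.000,1.050)
cell (3,2): code 1100 → (3.754,3.000)–(3.408,2.000)
cell (3,3): code 1000 → (4.000,3.223)–(3.754,3.000)
cell (4,0): code 0100 → (4.199,1.000)–(5.000,0.862)
cell (4,1): code 1110 → (4.000,1.050)–(4.199,1.000)
cell (4,3): code 1001 → (5.000,3.389)–(4.000,3.223)
cell (5,0): code 0010 → (5.000,0.862)–(5.220,1.000)
cell (5,1): code 0011 → (5.220,1.000)–(5.962,2.000)
cell (5,2): code 0011 → (5.962,2.000)–(5.560,3.000)
cell (5,3): code 0001 → (5.560,3.000)–(5.000,3.389)
total: 10 segments, chained into 1 closed loop(s), length Σ = 7.804949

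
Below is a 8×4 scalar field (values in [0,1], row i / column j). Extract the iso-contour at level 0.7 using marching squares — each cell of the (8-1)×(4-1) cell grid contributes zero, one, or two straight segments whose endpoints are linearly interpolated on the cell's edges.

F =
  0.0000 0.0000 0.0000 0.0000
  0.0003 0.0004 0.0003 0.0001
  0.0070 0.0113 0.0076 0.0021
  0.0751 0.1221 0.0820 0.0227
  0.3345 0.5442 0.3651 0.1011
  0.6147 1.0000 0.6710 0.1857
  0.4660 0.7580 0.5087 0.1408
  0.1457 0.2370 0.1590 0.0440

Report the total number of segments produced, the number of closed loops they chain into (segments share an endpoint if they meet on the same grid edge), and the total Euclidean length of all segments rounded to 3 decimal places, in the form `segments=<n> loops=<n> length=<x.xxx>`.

segments=6 loops=1 length=4.995

cell (4,0): code 0100 → (4.342,1.000)–(5.000,0.221)
cell (4,1): code 1000 → (5.000,1.912)–(4.342,1.000)
cell (5,0): code 0110 → (5.000,0.221)–(6.000,0.801)
cell (5,1): code 1001 → (6.000,1.233)–(5.000,1.912)
cell (6,0): code 0010 → (6.000,0.801)–(6.111,1.000)
cell (6,1): code 0001 → (6.111,1.000)–(6.000,1.233)
total: 6 segments, chained into 1 closed loop(s), length Σ = 4.994596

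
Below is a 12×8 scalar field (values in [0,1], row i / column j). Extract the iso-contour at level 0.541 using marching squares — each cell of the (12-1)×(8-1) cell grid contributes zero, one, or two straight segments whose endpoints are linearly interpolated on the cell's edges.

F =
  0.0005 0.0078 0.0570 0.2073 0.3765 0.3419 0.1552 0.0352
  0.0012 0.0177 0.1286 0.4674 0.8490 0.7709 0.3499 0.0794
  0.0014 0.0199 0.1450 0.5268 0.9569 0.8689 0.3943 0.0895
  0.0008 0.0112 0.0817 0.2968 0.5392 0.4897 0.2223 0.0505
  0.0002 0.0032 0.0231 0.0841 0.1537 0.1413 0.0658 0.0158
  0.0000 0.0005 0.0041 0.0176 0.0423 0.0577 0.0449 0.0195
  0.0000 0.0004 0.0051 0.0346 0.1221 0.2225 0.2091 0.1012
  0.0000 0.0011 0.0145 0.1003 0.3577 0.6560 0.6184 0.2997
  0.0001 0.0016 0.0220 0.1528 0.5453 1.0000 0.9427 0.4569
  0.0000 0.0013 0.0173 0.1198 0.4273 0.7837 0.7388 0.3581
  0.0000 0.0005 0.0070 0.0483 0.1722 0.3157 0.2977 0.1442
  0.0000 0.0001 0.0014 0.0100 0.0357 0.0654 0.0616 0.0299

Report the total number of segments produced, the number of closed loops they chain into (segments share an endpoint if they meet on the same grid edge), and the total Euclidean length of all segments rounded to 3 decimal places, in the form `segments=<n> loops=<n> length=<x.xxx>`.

cell (0,3): code 0100 → (0.348,4.000)–(1.000,3.193)
cell (0,4): code 1100 → (0.464,5.000)–(0.348,4.000)
cell (0,5): code 1000 → (1.000,5.546)–(0.464,5.000)
cell (1,3): code 0110 → (1.000,3.193)–(2.000,3.033)
cell (1,5): code 1001 → (2.000,5.691)–(1.000,5.546)
cell (2,3): code 0010 → (2.000,3.033)–(2.996,4.000)
cell (2,4): code 0011 → (2.996,4.000)–(2.865,5.000)
cell (2,5): code 0001 → (2.865,5.000)–(2.000,5.691)
cell (6,4): code 0100 → (6.735,5.000)–(7.000,4.614)
cell (6,5): code 1100 → (6.811,6.000)–(6.735,5.000)
cell (6,6): code 1000 → (7.000,6.243)–(6.811,6.000)
cell (7,3): code 0100 → (7.977,4.000)–(8.000,3.989)
cell (7,4): code 1110 → (7.000,4.614)–(7.977,4.000)
cell (7,6): code 1001 → (8.000,6.827)–(7.000,6.243)
cell (8,3): code 0010 → (8.000,3.989)–(8.036,4.000)
cell (8,4): code 0111 → (8.036,4.000)–(9.000,4.319)
cell (8,6): code 1001 → (9.000,6.520)–(8.000,6.827)
cell (9,4): code 0010 → (9.000,4.319)–(9.519,5.000)
cell (9,5): code 0011 → (9.519,5.000)–(9.448,6.000)
cell (9,6): code 0001 → (9.448,6.000)–(9.000,6.520)
total: 20 segments, chained into 2 closed loop(s), length Σ = 17.096069

segments=20 loops=2 length=17.096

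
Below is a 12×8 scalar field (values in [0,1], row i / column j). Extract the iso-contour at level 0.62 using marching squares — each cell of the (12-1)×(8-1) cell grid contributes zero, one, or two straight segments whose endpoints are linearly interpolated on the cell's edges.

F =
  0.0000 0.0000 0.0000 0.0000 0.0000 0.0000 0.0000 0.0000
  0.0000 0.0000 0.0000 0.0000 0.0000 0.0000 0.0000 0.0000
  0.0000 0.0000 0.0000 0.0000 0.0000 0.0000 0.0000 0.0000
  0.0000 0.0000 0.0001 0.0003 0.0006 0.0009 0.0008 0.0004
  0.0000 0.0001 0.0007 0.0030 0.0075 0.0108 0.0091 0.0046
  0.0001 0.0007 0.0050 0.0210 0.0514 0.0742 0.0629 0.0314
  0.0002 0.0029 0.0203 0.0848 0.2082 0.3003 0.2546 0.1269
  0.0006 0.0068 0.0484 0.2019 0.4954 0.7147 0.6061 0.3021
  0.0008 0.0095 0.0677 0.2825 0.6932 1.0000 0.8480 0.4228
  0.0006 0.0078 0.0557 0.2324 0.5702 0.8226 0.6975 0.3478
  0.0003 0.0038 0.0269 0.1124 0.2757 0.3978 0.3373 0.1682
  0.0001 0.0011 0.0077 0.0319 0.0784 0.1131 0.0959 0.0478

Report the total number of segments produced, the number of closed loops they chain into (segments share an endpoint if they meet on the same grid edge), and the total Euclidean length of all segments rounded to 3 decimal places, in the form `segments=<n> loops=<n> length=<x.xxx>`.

cell (6,4): code 0100 → (6.771,5.000)–(7.000,4.568)
cell (6,5): code 1000 → (7.000,5.872)–(6.771,5.000)
cell (7,3): code 0100 → (7.630,4.000)–(8.000,3.822)
cell (7,4): code 1110 → (7.000,4.568)–(7.630,4.000)
cell (7,5): code 1101 → (7.057,6.000)–(7.000,5.872)
cell (7,6): code 1000 → (8.000,6.536)–(7.057,6.000)
cell (8,3): code 0010 → (8.000,3.822)–(8.595,4.000)
cell (8,4): code 0111 → (8.595,4.000)–(9.000,4.197)
cell (8,6): code 1001 → (9.000,6.222)–(8.000,6.536)
cell (9,4): code 0010 → (9.000,4.197)–(9.477,5.000)
cell (9,5): code 0011 → (9.477,5.000)–(9.215,6.000)
cell (9,6): code 0001 → (9.215,6.000)–(9.000,6.222)
total: 12 segments, chained into 1 closed loop(s), length Σ = 8.270000

segments=12 loops=1 length=8.270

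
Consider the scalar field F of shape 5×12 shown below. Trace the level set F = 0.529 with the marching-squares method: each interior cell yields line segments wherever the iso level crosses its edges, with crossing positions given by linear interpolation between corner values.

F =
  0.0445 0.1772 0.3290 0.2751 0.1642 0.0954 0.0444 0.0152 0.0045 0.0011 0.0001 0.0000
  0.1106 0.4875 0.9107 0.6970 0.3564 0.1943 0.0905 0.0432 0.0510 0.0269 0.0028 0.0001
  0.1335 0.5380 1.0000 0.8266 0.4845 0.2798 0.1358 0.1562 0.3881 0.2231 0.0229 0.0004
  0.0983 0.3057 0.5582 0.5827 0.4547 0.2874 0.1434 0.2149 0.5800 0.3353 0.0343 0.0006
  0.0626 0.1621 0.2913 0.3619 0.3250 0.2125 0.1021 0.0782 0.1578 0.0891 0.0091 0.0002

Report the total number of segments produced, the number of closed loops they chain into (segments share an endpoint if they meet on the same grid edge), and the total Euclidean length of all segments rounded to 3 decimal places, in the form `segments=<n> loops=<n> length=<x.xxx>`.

segments=16 loops=2 length=10.022

cell (0,1): code 0100 → (0.344,2.000)–(1.000,1.098)
cell (0,2): code 1100 → (0.602,3.000)–(0.344,2.000)
cell (0,3): code 1000 → (1.000,3.493)–(0.602,3.000)
cell (1,0): code 0100 → (1.822,1.000)–(2.000,0.978)
cell (1,1): code 1110 → (1.000,1.098)–(1.822,1.000)
cell (1,3): code 1001 → (2.000,3.870)–(1.000,3.493)
cell (2,0): code 0010 → (2.000,0.978)–(2.039,1.000)
cell (2,1): code 0111 → (2.039,1.000)–(3.000,1.884)
cell (2,3): code 1001 → (3.000,3.420)–(2.000,3.870)
cell (2,7): code 0100 → (2.734,8.000)–(3.000,7.860)
cell (2,8): code 1000 → (3.000,8.208)–(2.734,8.000)
cell (3,1): code 0010 → (3.000,1.884)–(3.109,2.000)
cell (3,2): code 0011 → (3.109,2.000)–(3.243,3.000)
cell (3,3): code 0001 → (3.243,3.000)–(3.000,3.420)
cell (3,7): code 0010 → (3.000,7.860)–(3.121,8.000)
cell (3,8): code 0001 → (3.121,8.000)–(3.000,8.208)
total: 16 segments, chained into 2 closed loop(s), length Σ = 10.022022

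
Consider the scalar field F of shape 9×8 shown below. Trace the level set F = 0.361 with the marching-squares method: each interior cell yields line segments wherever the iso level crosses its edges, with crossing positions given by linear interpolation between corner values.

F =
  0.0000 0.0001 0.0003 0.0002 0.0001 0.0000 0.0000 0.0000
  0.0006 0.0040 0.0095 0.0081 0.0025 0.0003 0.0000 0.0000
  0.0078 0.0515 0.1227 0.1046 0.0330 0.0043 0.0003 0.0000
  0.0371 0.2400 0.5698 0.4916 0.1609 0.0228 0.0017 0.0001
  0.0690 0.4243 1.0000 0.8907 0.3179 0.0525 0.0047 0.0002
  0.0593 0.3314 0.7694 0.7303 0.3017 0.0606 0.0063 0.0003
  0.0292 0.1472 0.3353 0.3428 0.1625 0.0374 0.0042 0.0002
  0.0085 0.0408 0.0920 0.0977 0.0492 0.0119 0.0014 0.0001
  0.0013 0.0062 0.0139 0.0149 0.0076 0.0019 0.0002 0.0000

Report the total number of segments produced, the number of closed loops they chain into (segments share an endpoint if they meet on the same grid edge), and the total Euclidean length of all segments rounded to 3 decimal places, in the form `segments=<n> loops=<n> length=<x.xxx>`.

cell (2,1): code 0100 → (2.533,2.000)–(3.000,1.367)
cell (2,2): code 1100 → (2.663,3.000)–(2.533,2.000)
cell (2,3): code 1000 → (3.000,3.395)–(2.663,3.000)
cell (3,0): code 0100 → (3.657,1.000)–(4.000,0.822)
cell (3,1): code 1110 → (3.000,1.367)–(3.657,1.000)
cell (3,3): code 1001 → (4.000,3.925)–(3.000,3.395)
cell (4,0): code 0010 → (4.000,0.822)–(4.681,1.000)
cell (4,1): code 0111 → (4.681,1.000)–(5.000,1.068)
cell (4,3): code 1001 → (5.000,3.862)–(4.000,3.925)
cell (5,1): code 0010 → (5.000,1.068)–(5.941,2.000)
cell (5,2): code 0011 → (5.941,2.000)–(5.953,3.000)
cell (5,3): code 0001 → (5.953,3.000)–(5.000,3.862)
total: 12 segments, chained into 1 closed loop(s), length Σ = 10.226682

segments=12 loops=1 length=10.227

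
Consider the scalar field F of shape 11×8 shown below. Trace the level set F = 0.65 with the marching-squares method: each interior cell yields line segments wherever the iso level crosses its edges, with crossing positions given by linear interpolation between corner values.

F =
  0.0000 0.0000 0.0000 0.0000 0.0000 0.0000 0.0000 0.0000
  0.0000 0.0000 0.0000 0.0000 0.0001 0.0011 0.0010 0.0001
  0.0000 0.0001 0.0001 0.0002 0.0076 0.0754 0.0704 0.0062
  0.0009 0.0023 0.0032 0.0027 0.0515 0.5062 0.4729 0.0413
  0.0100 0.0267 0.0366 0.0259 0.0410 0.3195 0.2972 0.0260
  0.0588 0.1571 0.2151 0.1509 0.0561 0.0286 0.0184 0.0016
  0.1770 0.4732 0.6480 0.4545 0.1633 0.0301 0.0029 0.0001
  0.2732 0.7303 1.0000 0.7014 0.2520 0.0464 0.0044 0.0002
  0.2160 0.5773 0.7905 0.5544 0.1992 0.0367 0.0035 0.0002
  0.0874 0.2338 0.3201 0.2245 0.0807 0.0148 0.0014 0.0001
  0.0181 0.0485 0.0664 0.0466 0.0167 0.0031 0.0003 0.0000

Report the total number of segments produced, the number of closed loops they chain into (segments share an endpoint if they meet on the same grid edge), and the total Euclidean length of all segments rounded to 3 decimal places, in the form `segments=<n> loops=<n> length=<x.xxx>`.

segments=10 loops=1 length=6.740

cell (6,0): code 0100 → (6.688,1.000)–(7.000,0.824)
cell (6,1): code 1100 → (6.006,2.000)–(6.688,1.000)
cell (6,2): code 1100 → (6.792,3.000)–(6.006,2.000)
cell (6,3): code 1000 → (7.000,3.114)–(6.792,3.000)
cell (7,0): code 0010 → (7.000,0.824)–(7.525,1.000)
cell (7,1): code 0111 → (7.525,1.000)–(8.000,1.341)
cell (7,2): code 1011 → (8.000,2.595)–(7.350,3.000)
cell (7,3): code 0001 → (7.350,3.000)–(7.000,3.114)
cell (8,1): code 0010 → (8.000,1.341)–(8.299,2.000)
cell (8,2): code 0001 → (8.299,2.000)–(8.000,2.595)
total: 10 segments, chained into 1 closed loop(s), length Σ = 6.739969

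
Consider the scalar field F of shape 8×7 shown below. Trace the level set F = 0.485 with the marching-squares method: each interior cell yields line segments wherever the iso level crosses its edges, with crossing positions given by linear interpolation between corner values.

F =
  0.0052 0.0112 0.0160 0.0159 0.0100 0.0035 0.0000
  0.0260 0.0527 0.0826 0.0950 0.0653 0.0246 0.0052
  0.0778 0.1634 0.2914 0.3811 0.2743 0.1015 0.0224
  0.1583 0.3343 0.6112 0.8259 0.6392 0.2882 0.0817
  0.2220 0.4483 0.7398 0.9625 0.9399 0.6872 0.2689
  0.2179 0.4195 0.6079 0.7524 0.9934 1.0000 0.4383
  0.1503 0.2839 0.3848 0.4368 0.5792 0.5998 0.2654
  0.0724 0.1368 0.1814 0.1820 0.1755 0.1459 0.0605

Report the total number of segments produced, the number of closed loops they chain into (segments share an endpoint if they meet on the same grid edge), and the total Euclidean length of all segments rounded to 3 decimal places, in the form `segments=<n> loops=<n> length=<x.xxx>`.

segments=16 loops=1 length=13.531

cell (2,1): code 0100 → (2.605,2.000)–(3.000,1.544)
cell (2,2): code 1100 → (2.234,3.000)–(2.605,2.000)
cell (2,3): code 1100 → (2.577,4.000)–(2.234,3.000)
cell (2,4): code 1000 → (3.000,4.439)–(2.577,4.000)
cell (3,1): code 0110 → (3.000,1.544)–(4.000,1.126)
cell (3,4): code 1101 → (3.493,5.000)–(3.000,4.439)
cell (3,5): code 1000 → (4.000,5.483)–(3.493,5.000)
cell (4,1): code 0110 → (4.000,1.126)–(5.000,1.348)
cell (4,5): code 1001 → (5.000,5.917)–(4.000,5.483)
cell (5,1): code 0010 → (5.000,1.348)–(5.551,2.000)
cell (5,2): code 0011 → (5.551,2.000)–(5.847,3.000)
cell (5,3): code 0111 → (5.847,3.000)–(6.000,3.338)
cell (5,5): code 1001 → (6.000,5.343)–(5.000,5.917)
cell (6,3): code 0010 → (6.000,3.338)–(6.233,4.000)
cell (6,4): code 0011 → (6.233,4.000)–(6.253,5.000)
cell (6,5): code 0001 → (6.253,5.000)–(6.000,5.343)
total: 16 segments, chained into 1 closed loop(s), length Σ = 13.531080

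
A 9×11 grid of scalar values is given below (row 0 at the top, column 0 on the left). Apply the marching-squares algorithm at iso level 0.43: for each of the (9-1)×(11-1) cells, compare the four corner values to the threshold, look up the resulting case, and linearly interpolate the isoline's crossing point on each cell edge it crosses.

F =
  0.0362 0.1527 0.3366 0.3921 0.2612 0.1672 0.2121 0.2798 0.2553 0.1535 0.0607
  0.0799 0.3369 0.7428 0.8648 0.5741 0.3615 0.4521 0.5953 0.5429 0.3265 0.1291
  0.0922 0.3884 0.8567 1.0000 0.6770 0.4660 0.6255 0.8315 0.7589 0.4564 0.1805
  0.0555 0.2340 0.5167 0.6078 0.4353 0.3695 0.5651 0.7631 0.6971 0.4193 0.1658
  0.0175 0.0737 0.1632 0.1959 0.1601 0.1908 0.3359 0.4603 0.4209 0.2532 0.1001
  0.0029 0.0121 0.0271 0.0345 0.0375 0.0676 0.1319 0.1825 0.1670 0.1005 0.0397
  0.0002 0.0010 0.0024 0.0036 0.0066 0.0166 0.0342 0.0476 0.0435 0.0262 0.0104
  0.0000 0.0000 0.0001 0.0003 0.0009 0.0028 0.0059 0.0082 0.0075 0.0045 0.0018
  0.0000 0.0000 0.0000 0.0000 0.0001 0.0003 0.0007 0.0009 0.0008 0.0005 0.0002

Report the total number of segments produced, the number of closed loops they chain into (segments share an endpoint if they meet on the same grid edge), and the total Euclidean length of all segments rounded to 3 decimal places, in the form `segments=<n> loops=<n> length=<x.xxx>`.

segments=28 loops=1 length=21.900

cell (0,1): code 0100 → (0.230,2.000)–(1.000,1.229)
cell (0,2): code 1100 → (0.080,3.000)–(0.230,2.000)
cell (0,3): code 1100 → (0.539,4.000)–(0.080,3.000)
cell (0,4): code 1000 → (1.000,4.678)–(0.539,4.000)
cell (0,5): code 0100 → (0.908,6.000)–(1.000,5.756)
cell (0,6): code 1100 → (0.476,7.000)–(0.908,6.000)
cell (0,7): code 1100 → (0.607,8.000)–(0.476,7.000)
cell (0,8): code 1000 → (1.000,8.522)–(0.607,8.000)
cell (1,1): code 0110 → (1.000,1.229)–(2.000,1.089)
cell (1,4): code 1101 → (1.656,5.000)–(1.000,4.678)
cell (1,5): code 1110 → (1.000,5.756)–(1.656,5.000)
cell (1,8): code 1101 → (1.797,9.000)–(1.000,8.522)
cell (1,9): code 1000 → (2.000,9.096)–(1.797,9.000)
cell (2,1): code 0110 → (2.000,1.089)–(3.000,1.693)
cell (2,4): code 1011 → (3.000,4.081)–(2.373,5.000)
cell (2,5): code 0111 → (2.373,5.000)–(3.000,5.309)
cell (2,8): code 1011 → (3.000,8.961)–(2.712,9.000)
cell (2,9): code 0001 → (2.712,9.000)–(2.000,9.096)
cell (3,1): code 0010 → (3.000,1.693)–(3.245,2.000)
cell (3,2): code 0011 → (3.245,2.000)–(3.432,3.000)
cell (3,3): code 0011 → (3.432,3.000)–(3.019,4.000)
cell (3,4): code 0001 → (3.019,4.000)–(3.000,4.081)
cell (3,5): code 0010 → (3.000,5.309)–(3.589,6.000)
cell (3,6): code 0111 → (3.589,6.000)–(4.000,6.756)
cell (3,7): code 1011 → (4.000,7.769)–(3.967,8.000)
cell (3,8): code 0001 → (3.967,8.000)–(3.000,8.961)
cell (4,6): code 0010 → (4.000,6.756)–(4.109,7.000)
cell (4,7): code 0001 → (4.109,7.000)–(4.000,7.769)
total: 28 segments, chained into 1 closed loop(s), length Σ = 21.899928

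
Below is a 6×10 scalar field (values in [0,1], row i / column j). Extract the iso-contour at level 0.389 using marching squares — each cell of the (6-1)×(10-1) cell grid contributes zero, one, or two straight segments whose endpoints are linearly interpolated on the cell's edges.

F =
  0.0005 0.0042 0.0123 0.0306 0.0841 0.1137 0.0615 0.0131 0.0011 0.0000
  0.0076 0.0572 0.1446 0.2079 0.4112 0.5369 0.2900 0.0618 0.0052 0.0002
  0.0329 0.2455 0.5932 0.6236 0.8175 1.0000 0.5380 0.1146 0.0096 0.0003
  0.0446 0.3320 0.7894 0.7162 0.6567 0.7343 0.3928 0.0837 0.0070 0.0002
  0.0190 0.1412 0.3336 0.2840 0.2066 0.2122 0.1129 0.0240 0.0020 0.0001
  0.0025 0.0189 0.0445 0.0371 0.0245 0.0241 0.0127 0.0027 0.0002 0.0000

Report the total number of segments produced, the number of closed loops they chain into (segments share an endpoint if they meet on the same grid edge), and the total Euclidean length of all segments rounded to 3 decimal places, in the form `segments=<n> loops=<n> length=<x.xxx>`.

segments=16 loops=1 length=13.433

cell (0,3): code 0100 → (0.932,4.000)–(1.000,3.891)
cell (0,4): code 1100 → (0.651,5.000)–(0.932,4.000)
cell (0,5): code 1000 → (1.000,5.599)–(0.651,5.000)
cell (1,1): code 0100 → (1.545,2.000)–(2.000,1.413)
cell (1,2): code 1100 → (1.436,3.000)–(1.545,2.000)
cell (1,3): code 1110 → (1.000,3.891)–(1.436,3.000)
cell (1,5): code 1101 → (1.399,6.000)–(1.000,5.599)
cell (1,6): code 1000 → (2.000,6.352)–(1.399,6.000)
cell (2,1): code 0110 → (2.000,1.413)–(3.000,1.125)
cell (2,6): code 1001 → (3.000,6.012)–(2.000,6.352)
cell (3,1): code 0010 → (3.000,1.125)–(3.878,2.000)
cell (3,2): code 0011 → (3.878,2.000)–(3.757,3.000)
cell (3,3): code 0011 → (3.757,3.000)–(3.595,4.000)
cell (3,4): code 0011 → (3.595,4.000)–(3.661,5.000)
cell (3,5): code 0011 → (3.661,5.000)–(3.014,6.000)
cell (3,6): code 0001 → (3.014,6.000)–(3.000,6.012)
total: 16 segments, chained into 1 closed loop(s), length Σ = 13.433044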